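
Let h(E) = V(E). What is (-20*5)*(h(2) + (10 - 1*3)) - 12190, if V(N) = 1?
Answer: -12990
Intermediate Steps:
h(E) = 1
(-20*5)*(h(2) + (10 - 1*3)) - 12190 = (-20*5)*(1 + (10 - 1*3)) - 12190 = -100*(1 + (10 - 3)) - 12190 = -100*(1 + 7) - 12190 = -100*8 - 12190 = -800 - 12190 = -12990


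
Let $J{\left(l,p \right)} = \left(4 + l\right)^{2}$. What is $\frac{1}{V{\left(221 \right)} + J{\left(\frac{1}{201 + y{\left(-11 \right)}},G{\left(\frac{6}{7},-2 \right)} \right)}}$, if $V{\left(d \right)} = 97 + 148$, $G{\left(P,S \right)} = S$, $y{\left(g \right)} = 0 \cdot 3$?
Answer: $\frac{40401}{10546270} \approx 0.0038308$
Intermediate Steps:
$y{\left(g \right)} = 0$
$V{\left(d \right)} = 245$
$\frac{1}{V{\left(221 \right)} + J{\left(\frac{1}{201 + y{\left(-11 \right)}},G{\left(\frac{6}{7},-2 \right)} \right)}} = \frac{1}{245 + \left(4 + \frac{1}{201 + 0}\right)^{2}} = \frac{1}{245 + \left(4 + \frac{1}{201}\right)^{2}} = \frac{1}{245 + \left(\frac{805}{201}\right)^{2}} = \frac{1}{245 + \frac{648025}{40401}} = \frac{1}{\frac{10546270}{40401}} = \frac{40401}{10546270}$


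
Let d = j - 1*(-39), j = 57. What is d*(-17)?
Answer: -1632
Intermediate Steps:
d = 96 (d = 57 - 1*(-39) = 57 + 39 = 96)
d*(-17) = 96*(-17) = -1632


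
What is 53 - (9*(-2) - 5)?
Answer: 76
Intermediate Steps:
53 - (9*(-2) - 5) = 53 - (-18 - 5) = 53 - 1*(-23) = 53 + 23 = 76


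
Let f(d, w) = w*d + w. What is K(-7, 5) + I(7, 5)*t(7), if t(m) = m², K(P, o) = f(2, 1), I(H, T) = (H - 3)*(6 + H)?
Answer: 2551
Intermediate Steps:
f(d, w) = w + d*w (f(d, w) = d*w + w = w + d*w)
I(H, T) = (-3 + H)*(6 + H)
K(P, o) = 3 (K(P, o) = 1*(1 + 2) = 1*3 = 3)
K(-7, 5) + I(7, 5)*t(7) = 3 + (-18 + 7² + 3*7)*7² = 3 + (-18 + 49 + 21)*49 = 3 + 52*49 = 3 + 2548 = 2551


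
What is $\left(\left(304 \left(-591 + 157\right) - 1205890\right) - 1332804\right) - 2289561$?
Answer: $-4960191$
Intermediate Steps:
$\left(\left(304 \left(-591 + 157\right) - 1205890\right) - 1332804\right) - 2289561 = \left(\left(304 \left(-434\right) - 1205890\right) - 1332804\right) - 2289561 = \left(\left(-131936 - 1205890\right) - 1332804\right) - 2289561 = \left(-1337826 - 1332804\right) - 2289561 = -2670630 - 2289561 = -4960191$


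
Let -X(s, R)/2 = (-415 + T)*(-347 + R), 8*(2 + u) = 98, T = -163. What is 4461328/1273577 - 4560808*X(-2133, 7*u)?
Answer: 1848213588225320152/1273577 ≈ 1.4512e+12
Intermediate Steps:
u = 41/4 (u = -2 + (⅛)*98 = -2 + 49/4 = 41/4 ≈ 10.250)
X(s, R) = -401132 + 1156*R (X(s, R) = -2*(-415 - 163)*(-347 + R) = -(-1156)*(-347 + R) = -2*(200566 - 578*R) = -401132 + 1156*R)
4461328/1273577 - 4560808*X(-2133, 7*u) = 4461328/1273577 - 4560808/(1/(-401132 + 1156*(7*(41/4)))) = 4461328*(1/1273577) - 4560808/(1/(-401132 + 1156*(287/4))) = 4461328/1273577 - 4560808/(1/(-401132 + 82943)) = 4461328/1273577 - 4560808/(1/(-318189)) = 4461328/1273577 - 4560808/(-1/318189) = 4461328/1273577 - 4560808*(-318189) = 4461328/1273577 + 1451198936712 = 1848213588225320152/1273577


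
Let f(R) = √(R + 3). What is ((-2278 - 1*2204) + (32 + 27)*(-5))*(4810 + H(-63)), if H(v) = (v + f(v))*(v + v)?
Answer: -60897196 + 1203804*I*√15 ≈ -6.0897e+7 + 4.6623e+6*I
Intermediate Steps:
f(R) = √(3 + R)
H(v) = 2*v*(v + √(3 + v)) (H(v) = (v + √(3 + v))*(v + v) = (v + √(3 + v))*(2*v) = 2*v*(v + √(3 + v)))
((-2278 - 1*2204) + (32 + 27)*(-5))*(4810 + H(-63)) = ((-2278 - 1*2204) + (32 + 27)*(-5))*(4810 + 2*(-63)*(-63 + √(3 - 63))) = ((-2278 - 2204) + 59*(-5))*(4810 + 2*(-63)*(-63 + √(-60))) = (-4482 - 295)*(4810 + 2*(-63)*(-63 + 2*I*√15)) = -4777*(4810 + (7938 - 252*I*√15)) = -4777*(12748 - 252*I*√15) = -60897196 + 1203804*I*√15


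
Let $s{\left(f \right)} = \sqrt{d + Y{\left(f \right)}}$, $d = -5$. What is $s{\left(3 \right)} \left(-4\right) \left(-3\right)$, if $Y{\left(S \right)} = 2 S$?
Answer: $12$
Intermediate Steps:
$s{\left(f \right)} = \sqrt{-5 + 2 f}$
$s{\left(3 \right)} \left(-4\right) \left(-3\right) = \sqrt{-5 + 2 \cdot 3} \left(-4\right) \left(-3\right) = \sqrt{-5 + 6} \left(-4\right) \left(-3\right) = \sqrt{1} \left(-4\right) \left(-3\right) = 1 \left(-4\right) \left(-3\right) = \left(-4\right) \left(-3\right) = 12$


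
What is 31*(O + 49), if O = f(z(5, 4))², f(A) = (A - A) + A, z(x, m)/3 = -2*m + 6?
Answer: 2635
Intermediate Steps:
z(x, m) = 18 - 6*m (z(x, m) = 3*(-2*m + 6) = 3*(6 - 2*m) = 18 - 6*m)
f(A) = A (f(A) = 0 + A = A)
O = 36 (O = (18 - 6*4)² = (18 - 24)² = (-6)² = 36)
31*(O + 49) = 31*(36 + 49) = 31*85 = 2635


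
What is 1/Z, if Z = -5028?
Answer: -1/5028 ≈ -0.00019889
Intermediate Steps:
1/Z = 1/(-5028) = -1/5028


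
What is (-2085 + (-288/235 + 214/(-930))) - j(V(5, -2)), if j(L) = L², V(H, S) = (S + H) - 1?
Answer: -45686908/21855 ≈ -2090.5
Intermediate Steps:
V(H, S) = -1 + H + S (V(H, S) = (H + S) - 1 = -1 + H + S)
(-2085 + (-288/235 + 214/(-930))) - j(V(5, -2)) = (-2085 + (-288/235 + 214/(-930))) - (-1 + 5 - 2)² = (-2085 + (-288*1/235 + 214*(-1/930))) - 1*2² = (-2085 + (-288/235 - 107/465)) - 1*4 = (-2085 - 31813/21855) - 4 = -45599488/21855 - 4 = -45686908/21855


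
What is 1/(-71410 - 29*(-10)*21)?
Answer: -1/65320 ≈ -1.5309e-5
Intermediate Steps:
1/(-71410 - 29*(-10)*21) = 1/(-71410 + 290*21) = 1/(-71410 + 6090) = 1/(-65320) = -1/65320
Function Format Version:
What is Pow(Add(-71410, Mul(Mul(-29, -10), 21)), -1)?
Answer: Rational(-1, 65320) ≈ -1.5309e-5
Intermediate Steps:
Pow(Add(-71410, Mul(Mul(-29, -10), 21)), -1) = Pow(Add(-71410, Mul(290, 21)), -1) = Pow(Add(-71410, 6090), -1) = Pow(-65320, -1) = Rational(-1, 65320)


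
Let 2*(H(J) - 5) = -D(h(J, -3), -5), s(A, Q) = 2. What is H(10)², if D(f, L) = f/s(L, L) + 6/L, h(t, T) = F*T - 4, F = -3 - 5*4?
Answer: 45369/400 ≈ 113.42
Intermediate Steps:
F = -23 (F = -3 - 20 = -23)
h(t, T) = -4 - 23*T (h(t, T) = -23*T - 4 = -4 - 23*T)
D(f, L) = f/2 + 6/L
H(J) = -213/20 (H(J) = 5 + (-((-4 - 23*(-3))/2 + 6/(-5)))/2 = 5 + (-((-4 + 69)/2 + 6*(-⅕)))/2 = 5 + (-((½)*65 - 6/5))/2 = 5 + (-(65/2 - 6/5))/2 = 5 + (-1*313/10)/2 = 5 + (½)*(-313/10) = 5 - 313/20 = -213/20)
H(10)² = (-213/20)² = 45369/400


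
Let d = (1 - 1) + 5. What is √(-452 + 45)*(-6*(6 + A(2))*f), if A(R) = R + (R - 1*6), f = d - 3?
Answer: -48*I*√407 ≈ -968.36*I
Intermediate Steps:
d = 5 (d = 0 + 5 = 5)
f = 2 (f = 5 - 3 = 2)
A(R) = -6 + 2*R (A(R) = R + (R - 6) = R + (-6 + R) = -6 + 2*R)
√(-452 + 45)*(-6*(6 + A(2))*f) = √(-452 + 45)*(-6*(6 + (-6 + 2*2))*2) = √(-407)*(-6*(6 + (-6 + 4))*2) = (I*√407)*(-6*(6 - 2)*2) = (I*√407)*(-24*2) = (I*√407)*(-6*8) = (I*√407)*(-48) = -48*I*√407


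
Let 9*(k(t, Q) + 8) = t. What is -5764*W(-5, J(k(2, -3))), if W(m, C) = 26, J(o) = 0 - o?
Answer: -149864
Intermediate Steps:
k(t, Q) = -8 + t/9
J(o) = -o
-5764*W(-5, J(k(2, -3))) = -5764*26 = -149864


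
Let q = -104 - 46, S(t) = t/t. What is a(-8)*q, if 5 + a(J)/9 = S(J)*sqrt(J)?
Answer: 6750 - 2700*I*sqrt(2) ≈ 6750.0 - 3818.4*I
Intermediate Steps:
S(t) = 1
a(J) = -45 + 9*sqrt(J) (a(J) = -45 + 9*(1*sqrt(J)) = -45 + 9*sqrt(J))
q = -150
a(-8)*q = (-45 + 9*sqrt(-8))*(-150) = (-45 + 9*(2*I*sqrt(2)))*(-150) = (-45 + 18*I*sqrt(2))*(-150) = 6750 - 2700*I*sqrt(2)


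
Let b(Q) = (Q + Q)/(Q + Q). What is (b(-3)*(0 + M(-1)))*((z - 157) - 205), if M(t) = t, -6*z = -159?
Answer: 671/2 ≈ 335.50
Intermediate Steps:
z = 53/2 (z = -⅙*(-159) = 53/2 ≈ 26.500)
b(Q) = 1 (b(Q) = (2*Q)/((2*Q)) = (2*Q)*(1/(2*Q)) = 1)
(b(-3)*(0 + M(-1)))*((z - 157) - 205) = (1*(0 - 1))*((53/2 - 157) - 205) = (1*(-1))*(-261/2 - 205) = -1*(-671/2) = 671/2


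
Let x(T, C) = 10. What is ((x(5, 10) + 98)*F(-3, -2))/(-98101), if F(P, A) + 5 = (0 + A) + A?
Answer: 972/98101 ≈ 0.0099082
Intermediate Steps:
F(P, A) = -5 + 2*A (F(P, A) = -5 + ((0 + A) + A) = -5 + (A + A) = -5 + 2*A)
((x(5, 10) + 98)*F(-3, -2))/(-98101) = ((10 + 98)*(-5 + 2*(-2)))/(-98101) = (108*(-5 - 4))*(-1/98101) = (108*(-9))*(-1/98101) = -972*(-1/98101) = 972/98101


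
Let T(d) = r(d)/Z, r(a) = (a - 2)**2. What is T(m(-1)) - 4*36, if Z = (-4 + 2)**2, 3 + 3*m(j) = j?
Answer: -1271/9 ≈ -141.22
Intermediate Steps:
r(a) = (-2 + a)**2
m(j) = -1 + j/3
Z = 4 (Z = (-2)**2 = 4)
T(d) = (-2 + d)**2/4
T(m(-1)) - 4*36 = (-2 + (-1 + (1/3)*(-1)))**2/4 - 4*36 = (-2 + (-1 - 1/3))**2/4 - 144 = (-2 - 4/3)**2/4 - 144 = (-10/3)**2/4 - 144 = (1/4)*(100/9) - 144 = 25/9 - 144 = -1271/9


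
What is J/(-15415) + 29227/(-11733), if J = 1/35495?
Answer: -15991711618208/6419774601525 ≈ -2.4910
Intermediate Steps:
J = 1/35495 ≈ 2.8173e-5
J/(-15415) + 29227/(-11733) = (1/35495)/(-15415) + 29227/(-11733) = (1/35495)*(-1/15415) + 29227*(-1/11733) = -1/547155425 - 29227/11733 = -15991711618208/6419774601525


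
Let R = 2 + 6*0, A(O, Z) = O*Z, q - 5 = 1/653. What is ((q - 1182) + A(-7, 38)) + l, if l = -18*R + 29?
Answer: -946849/653 ≈ -1450.0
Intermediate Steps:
q = 3266/653 (q = 5 + 1/653 = 3266/653 ≈ 5.0015)
R = 2 (R = 2 + 0 = 2)
l = -7 (l = -18*2 + 29 = -36 + 29 = -7)
((q - 1182) + A(-7, 38)) + l = ((3266/653 - 1182) - 7*38) - 7 = (-768580/653 - 266) - 7 = -942278/653 - 7 = -946849/653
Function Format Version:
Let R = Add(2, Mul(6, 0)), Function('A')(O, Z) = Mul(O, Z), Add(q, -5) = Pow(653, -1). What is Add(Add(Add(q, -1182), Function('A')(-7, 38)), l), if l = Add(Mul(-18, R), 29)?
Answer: Rational(-946849, 653) ≈ -1450.0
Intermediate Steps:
q = Rational(3266, 653) (q = Add(5, Pow(653, -1)) = Add(5, Rational(1, 653)) = Rational(3266, 653) ≈ 5.0015)
R = 2 (R = Add(2, 0) = 2)
l = -7 (l = Add(Mul(-18, 2), 29) = Add(-36, 29) = -7)
Add(Add(Add(q, -1182), Function('A')(-7, 38)), l) = Add(Add(Add(Rational(3266, 653), -1182), Mul(-7, 38)), -7) = Add(Add(Rational(-768580, 653), -266), -7) = Add(Rational(-942278, 653), -7) = Rational(-946849, 653)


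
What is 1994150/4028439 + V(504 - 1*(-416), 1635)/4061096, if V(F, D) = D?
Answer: 476765946245/962345735832 ≈ 0.49542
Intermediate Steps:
1994150/4028439 + V(504 - 1*(-416), 1635)/4061096 = 1994150/4028439 + 1635/4061096 = 476765946245/962345735832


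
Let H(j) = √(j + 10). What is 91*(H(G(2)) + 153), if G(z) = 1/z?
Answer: 13923 + 91*√42/2 ≈ 14218.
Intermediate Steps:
H(j) = √(10 + j)
91*(H(G(2)) + 153) = 91*(√(10 + 1/2) + 153) = 91*(√(10 + ½) + 153) = 91*(√(21/2) + 153) = 91*(√42/2 + 153) = 91*(153 + √42/2) = 13923 + 91*√42/2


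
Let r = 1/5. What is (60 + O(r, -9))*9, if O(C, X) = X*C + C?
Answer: 2628/5 ≈ 525.60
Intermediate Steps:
r = 1/5 ≈ 0.20000
O(C, X) = C + C*X (O(C, X) = C*X + C = C + C*X)
(60 + O(r, -9))*9 = (60 + (1 - 9)/5)*9 = (60 + (1/5)*(-8))*9 = (60 - 8/5)*9 = (292/5)*9 = 2628/5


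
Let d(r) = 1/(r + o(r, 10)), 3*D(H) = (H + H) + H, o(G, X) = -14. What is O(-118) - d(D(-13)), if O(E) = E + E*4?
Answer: -15929/27 ≈ -589.96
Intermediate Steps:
O(E) = 5*E (O(E) = E + 4*E = 5*E)
D(H) = H (D(H) = ((H + H) + H)/3 = (2*H + H)/3 = (3*H)/3 = H)
d(r) = 1/(-14 + r) (d(r) = 1/(r - 14) = 1/(-14 + r))
O(-118) - d(D(-13)) = 5*(-118) - 1/(-14 - 13) = -590 - 1/(-27) = -590 - 1*(-1/27) = -590 + 1/27 = -15929/27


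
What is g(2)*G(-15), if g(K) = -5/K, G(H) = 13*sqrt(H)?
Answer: -65*I*sqrt(15)/2 ≈ -125.87*I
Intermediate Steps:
g(2)*G(-15) = (-5/2)*(13*sqrt(-15)) = (-5*1/2)*(13*(I*sqrt(15))) = -65*I*sqrt(15)/2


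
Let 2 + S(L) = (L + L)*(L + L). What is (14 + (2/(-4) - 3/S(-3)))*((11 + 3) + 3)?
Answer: 228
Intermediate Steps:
S(L) = -2 + 4*L**2 (S(L) = -2 + (L + L)*(L + L) = -2 + (2*L)*(2*L) = -2 + 4*L**2)
(14 + (2/(-4) - 3/S(-3)))*((11 + 3) + 3) = (14 + (2/(-4) - 3/(-2 + 4*(-3)**2)))*((11 + 3) + 3) = (14 + (2*(-1/4) - 3/(-2 + 4*9)))*(14 + 3) = (14 + (-1/2 - 3/(-2 + 36)))*17 = (14 + (-1/2 - 3/34))*17 = (14 - 10/17)*17 = (228/17)*17 = 228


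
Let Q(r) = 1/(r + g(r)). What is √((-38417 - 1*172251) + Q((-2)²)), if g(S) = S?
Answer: I*√3370686/4 ≈ 458.99*I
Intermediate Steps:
Q(r) = 1/(2*r) (Q(r) = 1/(r + r) = 1/(2*r))
√((-38417 - 1*172251) + Q((-2)²)) = √((-38417 - 1*172251) + 1/(2*((-2)²))) = √((-38417 - 172251) + (½)/4) = √(-210668 + (½)*(¼)) = √(-210668 + ⅛) = √(-1685343/8) = I*√3370686/4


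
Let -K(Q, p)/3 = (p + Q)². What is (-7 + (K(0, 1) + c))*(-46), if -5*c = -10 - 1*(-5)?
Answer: 414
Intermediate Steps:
K(Q, p) = -3*(Q + p)² (K(Q, p) = -3*(p + Q)² = -3*(Q + p)²)
c = 1 (c = -(-10 - 1*(-5))/5 = -(-10 + 5)/5 = -⅕*(-5) = 1)
(-7 + (K(0, 1) + c))*(-46) = (-7 + (-3*(0 + 1)² + 1))*(-46) = (-7 + (-3*1² + 1))*(-46) = (-7 + (-3*1 + 1))*(-46) = (-7 + (-3 + 1))*(-46) = (-7 - 2)*(-46) = -9*(-46) = 414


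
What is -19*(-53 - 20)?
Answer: 1387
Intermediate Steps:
-19*(-53 - 20) = -19*(-73) = 1387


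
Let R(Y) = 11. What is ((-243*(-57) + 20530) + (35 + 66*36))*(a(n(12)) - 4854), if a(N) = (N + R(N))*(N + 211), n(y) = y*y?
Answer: 1845891432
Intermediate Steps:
n(y) = y²
a(N) = (11 + N)*(211 + N) (a(N) = (N + 11)*(N + 211) = (11 + N)*(211 + N))
((-243*(-57) + 20530) + (35 + 66*36))*(a(n(12)) - 4854) = ((-243*(-57) + 20530) + (35 + 66*36))*((2321 + (12²)² + 222*12²) - 4854) = ((13851 + 20530) + (35 + 2376))*((2321 + 144² + 222*144) - 4854) = (34381 + 2411)*((2321 + 20736 + 31968) - 4854) = 36792*(55025 - 4854) = 36792*50171 = 1845891432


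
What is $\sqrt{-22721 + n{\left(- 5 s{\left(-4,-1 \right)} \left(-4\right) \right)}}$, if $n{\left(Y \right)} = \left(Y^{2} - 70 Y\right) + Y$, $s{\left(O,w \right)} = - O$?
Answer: $i \sqrt{21841} \approx 147.79 i$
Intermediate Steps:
$n{\left(Y \right)} = Y^{2} - 69 Y$
$\sqrt{-22721 + n{\left(- 5 s{\left(-4,-1 \right)} \left(-4\right) \right)}} = \sqrt{-22721 + - 5 \left(\left(-1\right) \left(-4\right)\right) \left(-4\right) \left(-69 + - 5 \left(\left(-1\right) \left(-4\right)\right) \left(-4\right)\right)} = \sqrt{-22721 + \left(-5\right) 4 \left(-4\right) \left(-69 + \left(-5\right) 4 \left(-4\right)\right)} = \sqrt{-22721 + \left(-20\right) \left(-4\right) \left(-69 - -80\right)} = \sqrt{-22721 + 80 \left(-69 + 80\right)} = \sqrt{-22721 + 80 \cdot 11} = \sqrt{-22721 + 880} = \sqrt{-21841} = i \sqrt{21841}$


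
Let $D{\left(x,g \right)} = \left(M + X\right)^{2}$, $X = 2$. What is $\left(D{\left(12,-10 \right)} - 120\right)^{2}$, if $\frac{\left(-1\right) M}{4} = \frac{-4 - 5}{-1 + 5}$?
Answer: $1$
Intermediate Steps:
$M = 9$ ($M = - 4 \frac{-4 - 5}{-1 + 5} = - 4 \left(- \frac{9}{4}\right) = - 4 \left(\left(-9\right) \frac{1}{4}\right) = \left(-4\right) \left(- \frac{9}{4}\right) = 9$)
$D{\left(x,g \right)} = 121$ ($D{\left(x,g \right)} = \left(9 + 2\right)^{2} = 11^{2} = 121$)
$\left(D{\left(12,-10 \right)} - 120\right)^{2} = \left(121 - 120\right)^{2} = 1^{2} = 1$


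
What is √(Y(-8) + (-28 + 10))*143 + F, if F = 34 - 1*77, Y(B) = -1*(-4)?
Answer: -43 + 143*I*√14 ≈ -43.0 + 535.06*I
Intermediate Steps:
Y(B) = 4
F = -43 (F = 34 - 77 = -43)
√(Y(-8) + (-28 + 10))*143 + F = √(4 + (-28 + 10))*143 - 43 = √(4 - 18)*143 - 43 = √(-14)*143 - 43 = (I*√14)*143 - 43 = 143*I*√14 - 43 = -43 + 143*I*√14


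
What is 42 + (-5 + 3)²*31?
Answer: 166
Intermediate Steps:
42 + (-5 + 3)²*31 = 42 + (-2)²*31 = 42 + 4*31 = 42 + 124 = 166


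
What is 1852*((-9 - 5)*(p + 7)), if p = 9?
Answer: -414848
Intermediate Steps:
1852*((-9 - 5)*(p + 7)) = 1852*((-9 - 5)*(9 + 7)) = 1852*(-14*16) = 1852*(-224) = -414848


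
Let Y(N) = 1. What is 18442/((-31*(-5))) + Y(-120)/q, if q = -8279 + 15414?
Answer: 5263353/44237 ≈ 118.98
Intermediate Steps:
q = 7135
18442/((-31*(-5))) + Y(-120)/q = 18442/((-31*(-5))) + 1/7135 = 18442/155 + 1*(1/7135) = 18442*(1/155) + 1/7135 = 18442/155 + 1/7135 = 5263353/44237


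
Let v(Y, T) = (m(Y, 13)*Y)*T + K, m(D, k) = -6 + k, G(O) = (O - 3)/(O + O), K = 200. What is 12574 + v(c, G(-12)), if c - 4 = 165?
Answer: 108107/8 ≈ 13513.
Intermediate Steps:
c = 169 (c = 4 + 165 = 169)
G(O) = (-3 + O)/(2*O) (G(O) = (-3 + O)/((2*O)) = (-3 + O)*(1/(2*O)) = (-3 + O)/(2*O))
v(Y, T) = 200 + 7*T*Y (v(Y, T) = ((-6 + 13)*Y)*T + 200 = (7*Y)*T + 200 = 7*T*Y + 200 = 200 + 7*T*Y)
12574 + v(c, G(-12)) = 12574 + (200 + 7*((1/2)*(-3 - 12)/(-12))*169) = 12574 + (200 + 7*((1/2)*(-1/12)*(-15))*169) = 12574 + (200 + 7*(5/8)*169) = 12574 + (200 + 5915/8) = 12574 + 7515/8 = 108107/8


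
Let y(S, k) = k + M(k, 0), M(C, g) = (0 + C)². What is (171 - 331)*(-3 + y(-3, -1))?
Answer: 480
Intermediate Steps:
M(C, g) = C²
y(S, k) = k + k²
(171 - 331)*(-3 + y(-3, -1)) = (171 - 331)*(-3 - (1 - 1)) = -160*(-3 - 1*0) = -160*(-3 + 0) = -160*(-3) = 480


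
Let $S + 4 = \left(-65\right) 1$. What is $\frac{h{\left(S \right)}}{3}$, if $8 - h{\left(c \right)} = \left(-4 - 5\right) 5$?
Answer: $\frac{53}{3} \approx 17.667$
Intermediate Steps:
$S = -69$ ($S = -4 - 65 = -69$)
$h{\left(c \right)} = 53$ ($h{\left(c \right)} = 8 - \left(-4 - 5\right) 5 = 8 - \left(-9\right) 5 = 8 - -45 = 8 + 45 = 53$)
$\frac{h{\left(S \right)}}{3} = \frac{1}{3} \cdot 53 = \frac{53}{3}$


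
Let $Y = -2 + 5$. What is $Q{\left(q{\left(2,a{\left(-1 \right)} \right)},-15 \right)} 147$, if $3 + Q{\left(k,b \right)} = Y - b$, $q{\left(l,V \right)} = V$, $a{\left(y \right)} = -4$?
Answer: $2205$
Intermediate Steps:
$Y = 3$
$Q{\left(k,b \right)} = - b$ ($Q{\left(k,b \right)} = -3 - \left(-3 + b\right) = - b$)
$Q{\left(q{\left(2,a{\left(-1 \right)} \right)},-15 \right)} 147 = \left(-1\right) \left(-15\right) 147 = 15 \cdot 147 = 2205$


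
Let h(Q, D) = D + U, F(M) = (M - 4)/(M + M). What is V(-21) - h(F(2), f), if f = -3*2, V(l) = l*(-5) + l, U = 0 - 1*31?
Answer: 121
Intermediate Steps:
F(M) = (-4 + M)/(2*M) (F(M) = (-4 + M)/((2*M)) = (-4 + M)*(1/(2*M)) = (-4 + M)/(2*M))
U = -31 (U = 0 - 31 = -31)
V(l) = -4*l (V(l) = -5*l + l = -4*l)
f = -6
h(Q, D) = -31 + D (h(Q, D) = D - 31 = -31 + D)
V(-21) - h(F(2), f) = -4*(-21) - (-31 - 6) = 84 - 1*(-37) = 84 + 37 = 121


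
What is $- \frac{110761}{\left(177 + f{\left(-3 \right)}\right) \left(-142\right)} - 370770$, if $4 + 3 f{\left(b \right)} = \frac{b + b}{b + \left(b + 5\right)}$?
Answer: $- \frac{28061765937}{75686} \approx -3.7077 \cdot 10^{5}$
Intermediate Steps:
$f{\left(b \right)} = - \frac{4}{3} + \frac{2 b}{3 \left(5 + 2 b\right)}$ ($f{\left(b \right)} = - \frac{4}{3} + \frac{\left(b + b\right) \frac{1}{b + \left(b + 5\right)}}{3} = - \frac{4}{3} + \frac{2 b \frac{1}{b + \left(5 + b\right)}}{3} = - \frac{4}{3} + \frac{2 b \frac{1}{5 + 2 b}}{3} = - \frac{4}{3} + \frac{2 b}{3 \left(5 + 2 b\right)}$)
$- \frac{110761}{\left(177 + f{\left(-3 \right)}\right) \left(-142\right)} - 370770 = - \frac{110761}{\left(177 + \frac{2 \left(-10 - -9\right)}{3 \left(5 + 2 \left(-3\right)\right)}\right) \left(-142\right)} - 370770 = - \frac{110761}{\left(177 + \frac{2 \left(-10 + 9\right)}{3 \left(5 - 6\right)}\right) \left(-142\right)} - 370770 = - \frac{110761}{\left(177 + \frac{2}{3} \frac{1}{-1} \left(-1\right)\right) \left(-142\right)} - 370770 = - \frac{110761}{\left(177 + \frac{2}{3} \left(-1\right) \left(-1\right)\right) \left(-142\right)} - 370770 = - \frac{110761}{\left(177 + \frac{2}{3}\right) \left(-142\right)} - 370770 = - \frac{110761}{\frac{533}{3} \left(-142\right)} - 370770 = - \frac{110761}{- \frac{75686}{3}} - 370770 = \left(-110761\right) \left(- \frac{3}{75686}\right) - 370770 = \frac{332283}{75686} - 370770 = - \frac{28061765937}{75686}$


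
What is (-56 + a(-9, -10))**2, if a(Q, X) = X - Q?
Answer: 3249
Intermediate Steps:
(-56 + a(-9, -10))**2 = (-56 + (-10 - 1*(-9)))**2 = (-56 + (-10 + 9))**2 = (-56 - 1)**2 = (-57)**2 = 3249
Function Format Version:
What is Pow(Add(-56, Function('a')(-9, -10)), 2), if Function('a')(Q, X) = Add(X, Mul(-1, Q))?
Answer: 3249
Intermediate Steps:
Pow(Add(-56, Function('a')(-9, -10)), 2) = Pow(Add(-56, Add(-10, Mul(-1, -9))), 2) = Pow(Add(-56, Add(-10, 9)), 2) = Pow(Add(-56, -1), 2) = Pow(-57, 2) = 3249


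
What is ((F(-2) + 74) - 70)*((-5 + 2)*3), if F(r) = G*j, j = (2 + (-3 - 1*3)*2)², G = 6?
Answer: -5436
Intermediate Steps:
j = 100 (j = (2 + (-3 - 3)*2)² = (2 - 6*2)² = (2 - 12)² = (-10)² = 100)
F(r) = 600 (F(r) = 6*100 = 600)
((F(-2) + 74) - 70)*((-5 + 2)*3) = ((600 + 74) - 70)*((-5 + 2)*3) = (674 - 70)*(-3*3) = 604*(-9) = -5436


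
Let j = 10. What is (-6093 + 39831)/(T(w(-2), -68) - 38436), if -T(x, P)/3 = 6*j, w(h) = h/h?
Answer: -5623/6436 ≈ -0.87368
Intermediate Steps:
w(h) = 1
T(x, P) = -180 (T(x, P) = -18*10 = -3*60 = -180)
(-6093 + 39831)/(T(w(-2), -68) - 38436) = (-6093 + 39831)/(-180 - 38436) = 33738/(-38616) = 33738*(-1/38616) = -5623/6436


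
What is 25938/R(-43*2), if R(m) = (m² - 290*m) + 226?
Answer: 1441/1809 ≈ 0.79657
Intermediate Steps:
R(m) = 226 + m² - 290*m
25938/R(-43*2) = 25938/(226 + (-43*2)² - (-12470)*2) = 25938/(226 + (-86)² - 290*(-86)) = 25938/(226 + 7396 + 24940) = 25938/32562 = 25938*(1/32562) = 1441/1809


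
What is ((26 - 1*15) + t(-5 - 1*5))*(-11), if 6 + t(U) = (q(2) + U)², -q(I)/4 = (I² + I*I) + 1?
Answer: -23331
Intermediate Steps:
q(I) = -4 - 8*I² (q(I) = -4*((I² + I*I) + 1) = -4*((I² + I²) + 1) = -4*(2*I² + 1) = -4*(1 + 2*I²) = -4 - 8*I²)
t(U) = -6 + (-36 + U)² (t(U) = -6 + ((-4 - 8*2²) + U)² = -6 + ((-4 - 8*4) + U)² = -6 + ((-4 - 32) + U)² = -6 + (-36 + U)²)
((26 - 1*15) + t(-5 - 1*5))*(-11) = ((26 - 1*15) + (-6 + (36 - (-5 - 1*5))²))*(-11) = ((26 - 15) + (-6 + (36 - (-5 - 5))²))*(-11) = (11 + (-6 + (36 - 1*(-10))²))*(-11) = (11 + (-6 + (36 + 10)²))*(-11) = (11 + (-6 + 46²))*(-11) = (11 + (-6 + 2116))*(-11) = (11 + 2110)*(-11) = 2121*(-11) = -23331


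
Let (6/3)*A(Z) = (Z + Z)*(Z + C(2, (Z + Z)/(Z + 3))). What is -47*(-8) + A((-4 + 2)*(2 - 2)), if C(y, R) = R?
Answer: 376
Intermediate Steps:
A(Z) = Z*(Z + 2*Z/(3 + Z)) (A(Z) = ((Z + Z)*(Z + (Z + Z)/(Z + 3)))/2 = ((2*Z)*(Z + (2*Z)/(3 + Z)))/2 = ((2*Z)*(Z + 2*Z/(3 + Z)))/2 = (2*Z*(Z + 2*Z/(3 + Z)))/2 = Z*(Z + 2*Z/(3 + Z)))
-47*(-8) + A((-4 + 2)*(2 - 2)) = -47*(-8) + ((-4 + 2)*(2 - 2))²*(5 + (-4 + 2)*(2 - 2))/(3 + (-4 + 2)*(2 - 2)) = 376 + (-2*0)²*(5 - 2*0)/(3 - 2*0) = 376 + 0²*(5 + 0)/(3 + 0) = 376 + 0*5/3 = 376 + 0*(⅓)*5 = 376 + 0 = 376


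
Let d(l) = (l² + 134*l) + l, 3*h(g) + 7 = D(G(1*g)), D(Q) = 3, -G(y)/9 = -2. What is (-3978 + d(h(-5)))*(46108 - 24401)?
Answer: -811972042/9 ≈ -9.0219e+7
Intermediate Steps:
G(y) = 18 (G(y) = -9*(-2) = 18)
h(g) = -4/3 (h(g) = -7/3 + (⅓)*3 = -7/3 + 1 = -4/3)
d(l) = l² + 135*l
(-3978 + d(h(-5)))*(46108 - 24401) = (-3978 - 4*(135 - 4/3)/3)*(46108 - 24401) = (-3978 - 4/3*401/3)*21707 = (-3978 - 1604/9)*21707 = -37406/9*21707 = -811972042/9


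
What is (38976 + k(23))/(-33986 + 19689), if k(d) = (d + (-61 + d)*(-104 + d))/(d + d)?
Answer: -1795997/657662 ≈ -2.7309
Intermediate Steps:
k(d) = (d + (-104 + d)*(-61 + d))/(2*d) (k(d) = (d + (-104 + d)*(-61 + d))/((2*d)) = (d + (-104 + d)*(-61 + d))*(1/(2*d)) = (d + (-104 + d)*(-61 + d))/(2*d))
(38976 + k(23))/(-33986 + 19689) = (38976 + (-82 + (½)*23 + 3172/23))/(-33986 + 19689) = (38976 + (-82 + 23/2 + 3172*(1/23)))/(-14297) = (38976 + (-82 + 23/2 + 3172/23))*(-1/14297) = (38976 + 3101/46)*(-1/14297) = (1795997/46)*(-1/14297) = -1795997/657662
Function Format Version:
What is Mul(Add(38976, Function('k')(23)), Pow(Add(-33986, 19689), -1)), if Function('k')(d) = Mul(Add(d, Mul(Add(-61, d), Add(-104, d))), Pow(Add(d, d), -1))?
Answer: Rational(-1795997, 657662) ≈ -2.7309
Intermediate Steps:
Function('k')(d) = Mul(Rational(1, 2), Pow(d, -1), Add(d, Mul(Add(-104, d), Add(-61, d)))) (Function('k')(d) = Mul(Add(d, Mul(Add(-104, d), Add(-61, d))), Pow(Mul(2, d), -1)) = Mul(Add(d, Mul(Add(-104, d), Add(-61, d))), Mul(Rational(1, 2), Pow(d, -1))) = Mul(Rational(1, 2), Pow(d, -1), Add(d, Mul(Add(-104, d), Add(-61, d)))))
Mul(Add(38976, Function('k')(23)), Pow(Add(-33986, 19689), -1)) = Mul(Add(38976, Add(-82, Mul(Rational(1, 2), 23), Mul(3172, Pow(23, -1)))), Pow(Add(-33986, 19689), -1)) = Mul(Add(38976, Add(-82, Rational(23, 2), Mul(3172, Rational(1, 23)))), Pow(-14297, -1)) = Mul(Add(38976, Add(-82, Rational(23, 2), Rational(3172, 23))), Rational(-1, 14297)) = Mul(Add(38976, Rational(3101, 46)), Rational(-1, 14297)) = Mul(Rational(1795997, 46), Rational(-1, 14297)) = Rational(-1795997, 657662)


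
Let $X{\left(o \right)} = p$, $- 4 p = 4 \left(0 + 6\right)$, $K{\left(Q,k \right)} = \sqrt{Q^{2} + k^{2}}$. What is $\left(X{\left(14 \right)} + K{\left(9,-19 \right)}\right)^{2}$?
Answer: $\left(6 - \sqrt{442}\right)^{2} \approx 225.71$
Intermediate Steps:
$p = -6$ ($p = - \frac{4 \left(0 + 6\right)}{4} = - \frac{4 \cdot 6}{4} = \left(- \frac{1}{4}\right) 24 = -6$)
$X{\left(o \right)} = -6$
$\left(X{\left(14 \right)} + K{\left(9,-19 \right)}\right)^{2} = \left(-6 + \sqrt{9^{2} + \left(-19\right)^{2}}\right)^{2} = \left(-6 + \sqrt{81 + 361}\right)^{2} = \left(-6 + \sqrt{442}\right)^{2}$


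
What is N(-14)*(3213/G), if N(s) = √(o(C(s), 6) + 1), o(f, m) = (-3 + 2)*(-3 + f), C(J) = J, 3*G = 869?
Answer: 28917*√2/869 ≈ 47.060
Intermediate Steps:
G = 869/3 (G = (⅓)*869 = 869/3 ≈ 289.67)
o(f, m) = 3 - f (o(f, m) = -(-3 + f) = 3 - f)
N(s) = √(4 - s) (N(s) = √((3 - s) + 1) = √(4 - s))
N(-14)*(3213/G) = √(4 - 1*(-14))*(3213/(869/3)) = √(4 + 14)*(3213*(3/869)) = √18*(9639/869) = (3*√2)*(9639/869) = 28917*√2/869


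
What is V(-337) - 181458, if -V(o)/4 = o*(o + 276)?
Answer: -263686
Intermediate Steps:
V(o) = -4*o*(276 + o) (V(o) = -4*o*(o + 276) = -4*o*(276 + o))
V(-337) - 181458 = -4*(-337)*(276 - 337) - 181458 = -4*(-337)*(-61) - 181458 = -82228 - 181458 = -263686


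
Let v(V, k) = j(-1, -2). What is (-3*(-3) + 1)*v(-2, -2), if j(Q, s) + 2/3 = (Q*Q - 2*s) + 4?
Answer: 250/3 ≈ 83.333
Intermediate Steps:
j(Q, s) = 10/3 + Q² - 2*s (j(Q, s) = -⅔ + ((Q*Q - 2*s) + 4) = -⅔ + ((Q² - 2*s) + 4) = -⅔ + (4 + Q² - 2*s) = 10/3 + Q² - 2*s)
v(V, k) = 25/3 (v(V, k) = 10/3 + (-1)² - 2*(-2) = 10/3 + 1 + 4 = 25/3)
(-3*(-3) + 1)*v(-2, -2) = (-3*(-3) + 1)*(25/3) = (9 + 1)*(25/3) = 10*(25/3) = 250/3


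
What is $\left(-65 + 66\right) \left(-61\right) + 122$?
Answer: $61$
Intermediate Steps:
$\left(-65 + 66\right) \left(-61\right) + 122 = 1 \left(-61\right) + 122 = -61 + 122 = 61$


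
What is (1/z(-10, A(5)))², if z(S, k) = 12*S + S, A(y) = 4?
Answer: 1/16900 ≈ 5.9172e-5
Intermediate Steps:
z(S, k) = 13*S
(1/z(-10, A(5)))² = (1/(13*(-10)))² = (1/(-130))² = (-1/130)² = 1/16900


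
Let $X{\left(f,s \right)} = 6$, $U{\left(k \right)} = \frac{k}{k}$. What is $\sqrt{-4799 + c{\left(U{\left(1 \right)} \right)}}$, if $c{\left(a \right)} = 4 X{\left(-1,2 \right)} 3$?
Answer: $i \sqrt{4727} \approx 68.753 i$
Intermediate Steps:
$U{\left(k \right)} = 1$
$c{\left(a \right)} = 72$ ($c{\left(a \right)} = 4 \cdot 6 \cdot 3 = 24 \cdot 3 = 72$)
$\sqrt{-4799 + c{\left(U{\left(1 \right)} \right)}} = \sqrt{-4799 + 72} = \sqrt{-4727} = i \sqrt{4727}$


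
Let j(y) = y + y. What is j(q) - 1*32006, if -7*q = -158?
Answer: -223726/7 ≈ -31961.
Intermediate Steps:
q = 158/7 (q = -1/7*(-158) = 158/7 ≈ 22.571)
j(y) = 2*y
j(q) - 1*32006 = 2*(158/7) - 1*32006 = 316/7 - 32006 = -223726/7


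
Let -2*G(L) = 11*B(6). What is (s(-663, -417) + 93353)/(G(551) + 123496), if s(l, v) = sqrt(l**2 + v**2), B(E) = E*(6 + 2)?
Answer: 93353/123232 + 3*sqrt(68162)/123232 ≈ 0.76389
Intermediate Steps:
B(E) = 8*E (B(E) = E*8 = 8*E)
G(L) = -264 (G(L) = -11*8*6/2 = -11*48/2 = -1/2*528 = -264)
(s(-663, -417) + 93353)/(G(551) + 123496) = (sqrt((-663)**2 + (-417)**2) + 93353)/(-264 + 123496) = (sqrt(439569 + 173889) + 93353)/123232 = (sqrt(613458) + 93353)*(1/123232) = (3*sqrt(68162) + 93353)*(1/123232) = (93353 + 3*sqrt(68162))*(1/123232) = 93353/123232 + 3*sqrt(68162)/123232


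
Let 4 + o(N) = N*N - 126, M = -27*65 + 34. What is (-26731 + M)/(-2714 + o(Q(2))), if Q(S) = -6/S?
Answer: 9484/945 ≈ 10.036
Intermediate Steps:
M = -1721 (M = -1755 + 34 = -1721)
o(N) = -130 + N**2 (o(N) = -4 + (N*N - 126) = -4 + (N**2 - 126) = -4 + (-126 + N**2) = -130 + N**2)
(-26731 + M)/(-2714 + o(Q(2))) = (-26731 - 1721)/(-2714 + (-130 + (-6/2)**2)) = -28452/(-2714 + (-130 + (-6*1/2)**2)) = -28452/(-2714 + (-130 + (-3)**2)) = -28452/(-2714 + (-130 + 9)) = -28452/(-2714 - 121) = -28452/(-2835) = -28452*(-1/2835) = 9484/945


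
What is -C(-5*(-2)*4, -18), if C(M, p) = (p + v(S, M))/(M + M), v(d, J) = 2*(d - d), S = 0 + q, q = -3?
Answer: 9/40 ≈ 0.22500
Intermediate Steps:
S = -3 (S = 0 - 3 = -3)
v(d, J) = 0 (v(d, J) = 2*0 = 0)
C(M, p) = p/(2*M) (C(M, p) = (p + 0)/(M + M) = p/((2*M)) = p*(1/(2*M)) = p/(2*M))
-C(-5*(-2)*4, -18) = -(-18)/(2*(-5*(-2)*4)) = -(-18)/(2*(10*4)) = -(-18)/(2*40) = -1*(-9/40) = 9/40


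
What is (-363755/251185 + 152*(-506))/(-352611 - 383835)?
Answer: 1287966965/12332279234 ≈ 0.10444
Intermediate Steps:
(-363755/251185 + 152*(-506))/(-352611 - 383835) = (-363755*1/251185 - 76912)/(-736446) = (-72751/50237 - 76912)*(-1/736446) = -3863900895/50237*(-1/736446) = 1287966965/12332279234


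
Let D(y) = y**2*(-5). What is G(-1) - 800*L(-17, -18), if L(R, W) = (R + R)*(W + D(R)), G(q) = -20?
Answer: -39793620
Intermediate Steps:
D(y) = -5*y**2
L(R, W) = 2*R*(W - 5*R**2) (L(R, W) = (R + R)*(W - 5*R**2) = (2*R)*(W - 5*R**2) = 2*R*(W - 5*R**2))
G(-1) - 800*L(-17, -18) = -20 - 1600*(-17)*(-18 - 5*(-17)**2) = -20 - 1600*(-17)*(-18 - 5*289) = -20 - 1600*(-17)*(-18 - 1445) = -20 - 1600*(-17)*(-1463) = -20 - 800*49742 = -20 - 39793600 = -39793620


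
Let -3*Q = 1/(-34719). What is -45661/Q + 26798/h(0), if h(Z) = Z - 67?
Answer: -318646182857/67 ≈ -4.7559e+9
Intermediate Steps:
Q = 1/104157 (Q = -⅓/(-34719) = -⅓*(-1/34719) = 1/104157 ≈ 9.6009e-6)
h(Z) = -67 + Z
-45661/Q + 26798/h(0) = -45661/1/104157 + 26798/(-67 + 0) = -45661*104157 + 26798/(-67) = -4755912777 + 26798*(-1/67) = -4755912777 - 26798/67 = -318646182857/67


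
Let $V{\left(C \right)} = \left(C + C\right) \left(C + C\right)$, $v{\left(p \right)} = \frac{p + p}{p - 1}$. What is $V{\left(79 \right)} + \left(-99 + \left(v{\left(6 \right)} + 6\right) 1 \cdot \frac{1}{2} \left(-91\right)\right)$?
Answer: $\frac{122414}{5} \approx 24483.0$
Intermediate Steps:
$v{\left(p \right)} = \frac{2 p}{-1 + p}$
$V{\left(C \right)} = 4 C^{2}$ ($V{\left(C \right)} = 2 C 2 C = 4 C^{2}$)
$V{\left(79 \right)} + \left(-99 + \left(v{\left(6 \right)} + 6\right) 1 \cdot \frac{1}{2} \left(-91\right)\right) = 4 \cdot 79^{2} + \left(-99 + \left(2 \cdot 6 \frac{1}{-1 + 6} + 6\right) 1 \cdot \frac{1}{2} \left(-91\right)\right) = 4 \cdot 6241 + \left(-99 + \left(2 \cdot 6 \cdot \frac{1}{5} + 6\right) 1 \cdot \frac{1}{2} \left(-91\right)\right) = 24964 + \left(-99 + \left(2 \cdot 6 \cdot \frac{1}{5} + 6\right) \frac{1}{2} \left(-91\right)\right) = 24964 + \left(-99 + \left(\frac{12}{5} + 6\right) \frac{1}{2} \left(-91\right)\right) = 24964 + \left(-99 + \frac{42}{5} \cdot \frac{1}{2} \left(-91\right)\right) = 24964 + \left(-99 + \frac{21}{5} \left(-91\right)\right) = 24964 - \frac{2406}{5} = \frac{122414}{5}$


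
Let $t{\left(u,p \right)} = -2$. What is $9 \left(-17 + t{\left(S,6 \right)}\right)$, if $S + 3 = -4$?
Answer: $-171$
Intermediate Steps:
$S = -7$ ($S = -3 - 4 = -7$)
$9 \left(-17 + t{\left(S,6 \right)}\right) = 9 \left(-17 - 2\right) = 9 \left(-19\right) = -171$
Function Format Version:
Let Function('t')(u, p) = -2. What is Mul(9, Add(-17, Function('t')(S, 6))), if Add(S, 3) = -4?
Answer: -171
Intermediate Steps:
S = -7 (S = Add(-3, -4) = -7)
Mul(9, Add(-17, Function('t')(S, 6))) = Mul(9, Add(-17, -2)) = Mul(9, -19) = -171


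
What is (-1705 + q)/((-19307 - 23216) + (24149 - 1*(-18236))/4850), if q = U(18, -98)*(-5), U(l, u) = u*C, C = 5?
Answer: -722650/41238833 ≈ -0.017524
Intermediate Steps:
U(l, u) = 5*u (U(l, u) = u*5 = 5*u)
q = 2450 (q = (5*(-98))*(-5) = -490*(-5) = 2450)
(-1705 + q)/((-19307 - 23216) + (24149 - 1*(-18236))/4850) = (-1705 + 2450)/((-19307 - 23216) + (24149 - 1*(-18236))/4850) = 745/(-42523 + (24149 + 18236)*(1/4850)) = 745/(-42523 + 42385*(1/4850)) = 745/(-42523 + 8477/970) = 745/(-41238833/970) = 745*(-970/41238833) = -722650/41238833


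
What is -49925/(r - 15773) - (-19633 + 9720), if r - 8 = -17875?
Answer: 66704649/6728 ≈ 9914.5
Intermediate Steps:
r = -17867 (r = 8 - 17875 = -17867)
-49925/(r - 15773) - (-19633 + 9720) = -49925/(-17867 - 15773) - (-19633 + 9720) = -49925/(-33640) - 1*(-9913) = -49925*(-1/33640) + 9913 = 9985/6728 + 9913 = 66704649/6728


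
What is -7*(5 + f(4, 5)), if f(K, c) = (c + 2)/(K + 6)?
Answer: -399/10 ≈ -39.900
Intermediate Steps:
f(K, c) = (2 + c)/(6 + K)
-7*(5 + f(4, 5)) = -7*(5 + (2 + 5)/(6 + 4)) = -7*(5 + 7/10) = -7*57/10 = -399/10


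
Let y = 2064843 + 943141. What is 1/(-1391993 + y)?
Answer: 1/1615991 ≈ 6.1882e-7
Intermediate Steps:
y = 3007984
1/(-1391993 + y) = 1/(-1391993 + 3007984) = 1/1615991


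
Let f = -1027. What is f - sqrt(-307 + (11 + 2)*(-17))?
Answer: -1027 - 4*I*sqrt(33) ≈ -1027.0 - 22.978*I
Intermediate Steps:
f - sqrt(-307 + (11 + 2)*(-17)) = -1027 - sqrt(-307 + (11 + 2)*(-17)) = -1027 - sqrt(-307 + 13*(-17)) = -1027 - sqrt(-307 - 221) = -1027 - sqrt(-528) = -1027 - 4*I*sqrt(33)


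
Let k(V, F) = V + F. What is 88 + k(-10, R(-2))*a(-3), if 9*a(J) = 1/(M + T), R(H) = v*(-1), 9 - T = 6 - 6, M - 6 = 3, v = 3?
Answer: 14243/162 ≈ 87.920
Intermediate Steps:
M = 9 (M = 6 + 3 = 9)
T = 9 (T = 9 - (6 - 6) = 9 - 1*0 = 9 + 0 = 9)
R(H) = -3 (R(H) = 3*(-1) = -3)
a(J) = 1/162 (a(J) = 1/(9*(9 + 9)) = (⅑)/18 = (⅑)*(1/18) = 1/162)
k(V, F) = F + V
88 + k(-10, R(-2))*a(-3) = 88 + (-3 - 10)*(1/162) = 88 - 13*1/162 = 88 - 13/162 = 14243/162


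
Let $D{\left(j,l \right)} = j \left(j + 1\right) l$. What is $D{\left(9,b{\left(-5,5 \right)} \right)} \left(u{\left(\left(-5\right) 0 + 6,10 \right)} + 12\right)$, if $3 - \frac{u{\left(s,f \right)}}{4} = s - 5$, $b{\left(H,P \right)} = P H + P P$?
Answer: $0$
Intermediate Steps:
$b{\left(H,P \right)} = P^{2} + H P$ ($b{\left(H,P \right)} = H P + P^{2} = P^{2} + H P$)
$D{\left(j,l \right)} = j l \left(1 + j\right)$ ($D{\left(j,l \right)} = j \left(1 + j\right) l = j l \left(1 + j\right)$)
$u{\left(s,f \right)} = 32 - 4 s$ ($u{\left(s,f \right)} = 12 - 4 \left(s - 5\right) = 12 - 4 \left(-5 + s\right) = 12 - \left(-20 + 4 s\right) = 32 - 4 s$)
$D{\left(9,b{\left(-5,5 \right)} \right)} \left(u{\left(\left(-5\right) 0 + 6,10 \right)} + 12\right) = 9 \cdot 5 \left(-5 + 5\right) \left(1 + 9\right) \left(\left(32 - 4 \left(\left(-5\right) 0 + 6\right)\right) + 12\right) = 9 \cdot 5 \cdot 0 \cdot 10 \left(\left(32 - 4 \left(0 + 6\right)\right) + 12\right) = 9 \cdot 0 \cdot 10 \left(\left(32 - 24\right) + 12\right) = 0 \left(\left(32 - 24\right) + 12\right) = 0 \left(8 + 12\right) = 0 \cdot 20 = 0$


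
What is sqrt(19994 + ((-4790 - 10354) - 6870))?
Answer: 2*I*sqrt(505) ≈ 44.944*I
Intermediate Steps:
sqrt(19994 + ((-4790 - 10354) - 6870)) = sqrt(19994 + (-15144 - 6870)) = sqrt(19994 - 22014) = sqrt(-2020) = 2*I*sqrt(505)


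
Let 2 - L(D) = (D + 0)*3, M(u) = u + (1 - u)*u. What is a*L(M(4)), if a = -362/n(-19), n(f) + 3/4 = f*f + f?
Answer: -2896/105 ≈ -27.581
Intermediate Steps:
n(f) = -¾ + f + f² (n(f) = -¾ + (f*f + f) = -¾ + (f² + f) = -¾ + (f + f²) = -¾ + f + f²)
M(u) = u + u*(1 - u)
L(D) = 2 - 3*D (L(D) = 2 - (D + 0)*3 = 2 - D*3 = 2 - 3*D)
a = -1448/1365 (a = -362/(-¾ - 19 + (-19)²) = -362/(-¾ - 19 + 361) = -362/1365/4 = -362*4/1365 = -1448/1365 ≈ -1.0608)
a*L(M(4)) = -1448*(2 - 12*(2 - 1*4))/1365 = -1448*(2 - 12*(2 - 4))/1365 = -1448*(2 - 12*(-2))/1365 = -1448*(2 - 3*(-8))/1365 = -1448*(2 + 24)/1365 = -1448/1365*26 = -2896/105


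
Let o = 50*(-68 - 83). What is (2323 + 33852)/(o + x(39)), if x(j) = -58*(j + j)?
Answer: -36175/12074 ≈ -2.9961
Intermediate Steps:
x(j) = -116*j
o = -7550 (o = 50*(-151) = -7550)
(2323 + 33852)/(o + x(39)) = (2323 + 33852)/(-7550 - 116*39) = 36175/(-7550 - 4524) = 36175/(-12074) = 36175*(-1/12074) = -36175/12074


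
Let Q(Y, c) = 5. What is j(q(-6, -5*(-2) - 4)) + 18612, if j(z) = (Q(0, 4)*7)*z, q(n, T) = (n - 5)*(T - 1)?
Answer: 16687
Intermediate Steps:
q(n, T) = (-1 + T)*(-5 + n) (q(n, T) = (-5 + n)*(-1 + T) = (-1 + T)*(-5 + n))
j(z) = 35*z (j(z) = (5*7)*z = 35*z)
j(q(-6, -5*(-2) - 4)) + 18612 = 35*(5 - 1*(-6) - 5*(-5*(-2) - 4) + (-5*(-2) - 4)*(-6)) + 18612 = 35*(5 + 6 - 5*(10 - 4) + (10 - 4)*(-6)) + 18612 = 35*(5 + 6 - 5*6 + 6*(-6)) + 18612 = 35*(5 + 6 - 30 - 36) + 18612 = 35*(-55) + 18612 = -1925 + 18612 = 16687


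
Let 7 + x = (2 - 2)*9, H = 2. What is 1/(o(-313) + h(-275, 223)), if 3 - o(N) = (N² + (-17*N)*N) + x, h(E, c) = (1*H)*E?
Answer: 1/1566964 ≈ 6.3818e-7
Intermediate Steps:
h(E, c) = 2*E (h(E, c) = (1*2)*E = 2*E)
x = -7 (x = -7 + (2 - 2)*9 = -7 + 0*9 = -7 + 0 = -7)
o(N) = 10 + 16*N² (o(N) = 3 - ((N² + (-17*N)*N) - 7) = 3 - ((N² - 17*N²) - 7) = 3 - (-16*N² - 7) = 3 - (-7 - 16*N²) = 3 + (7 + 16*N²) = 10 + 16*N²)
1/(o(-313) + h(-275, 223)) = 1/((10 + 16*(-313)²) + 2*(-275)) = 1/((10 + 16*97969) - 550) = 1/((10 + 1567504) - 550) = 1/(1567514 - 550) = 1/1566964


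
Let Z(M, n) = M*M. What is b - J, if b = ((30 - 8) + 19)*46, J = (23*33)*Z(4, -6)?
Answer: -10258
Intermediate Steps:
Z(M, n) = M**2
J = 12144 (J = (23*33)*4**2 = 759*16 = 12144)
b = 1886 (b = (22 + 19)*46 = 41*46 = 1886)
b - J = 1886 - 1*12144 = 1886 - 12144 = -10258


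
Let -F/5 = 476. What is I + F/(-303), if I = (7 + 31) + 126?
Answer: 52072/303 ≈ 171.85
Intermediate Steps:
F = -2380 (F = -5*476 = -2380)
I = 164 (I = 38 + 126 = 164)
I + F/(-303) = 164 - 2380/(-303) = 164 - 2380*(-1/303) = 164 + 2380/303 = 52072/303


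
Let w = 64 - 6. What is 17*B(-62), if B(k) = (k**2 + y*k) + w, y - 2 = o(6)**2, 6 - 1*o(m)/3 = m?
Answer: 64226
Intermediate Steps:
o(m) = 18 - 3*m
y = 2 (y = 2 + (18 - 3*6)**2 = 2 + (18 - 18)**2 = 2 + 0**2 = 2 + 0 = 2)
w = 58
B(k) = 58 + k**2 + 2*k (B(k) = (k**2 + 2*k) + 58 = 58 + k**2 + 2*k)
17*B(-62) = 17*(58 + (-62)**2 + 2*(-62)) = 17*(58 + 3844 - 124) = 17*3778 = 64226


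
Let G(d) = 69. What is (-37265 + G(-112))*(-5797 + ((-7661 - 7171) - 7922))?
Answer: 1061982996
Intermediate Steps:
(-37265 + G(-112))*(-5797 + ((-7661 - 7171) - 7922)) = (-37265 + 69)*(-5797 + ((-7661 - 7171) - 7922)) = -37196*(-5797 + (-14832 - 7922)) = -37196*(-5797 - 22754) = -37196*(-28551) = 1061982996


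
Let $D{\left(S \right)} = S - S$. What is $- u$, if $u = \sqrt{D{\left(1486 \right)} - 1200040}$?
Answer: $- 2 i \sqrt{300010} \approx - 1095.5 i$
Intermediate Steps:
$D{\left(S \right)} = 0$
$u = 2 i \sqrt{300010}$ ($u = \sqrt{0 - 1200040} = \sqrt{-1200040} = 2 i \sqrt{300010} \approx 1095.5 i$)
$- u = - 2 i \sqrt{300010}$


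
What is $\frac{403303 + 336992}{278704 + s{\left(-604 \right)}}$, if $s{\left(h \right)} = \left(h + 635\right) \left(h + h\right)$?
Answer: $\frac{740295}{241256} \approx 3.0685$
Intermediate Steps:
$s{\left(h \right)} = 2 h \left(635 + h\right)$ ($s{\left(h \right)} = \left(635 + h\right) 2 h = 2 h \left(635 + h\right)$)
$\frac{403303 + 336992}{278704 + s{\left(-604 \right)}} = \frac{403303 + 336992}{278704 + 2 \left(-604\right) \left(635 - 604\right)} = \frac{740295}{278704 + 2 \left(-604\right) 31} = \frac{740295}{278704 - 37448} = \frac{740295}{241256}$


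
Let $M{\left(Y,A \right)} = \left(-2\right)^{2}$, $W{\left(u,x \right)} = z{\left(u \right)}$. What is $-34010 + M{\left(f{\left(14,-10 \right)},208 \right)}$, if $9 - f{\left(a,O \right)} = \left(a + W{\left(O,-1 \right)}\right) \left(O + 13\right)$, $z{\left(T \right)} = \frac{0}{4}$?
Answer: $-34006$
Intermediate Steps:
$z{\left(T \right)} = 0$ ($z{\left(T \right)} = 0 \cdot \frac{1}{4} = 0$)
$W{\left(u,x \right)} = 0$
$f{\left(a,O \right)} = 9 - a \left(13 + O\right)$ ($f{\left(a,O \right)} = 9 - \left(a + 0\right) \left(O + 13\right) = 9 - a \left(13 + O\right)$)
$M{\left(Y,A \right)} = 4$
$-34010 + M{\left(f{\left(14,-10 \right)},208 \right)} = -34010 + 4 = -34006$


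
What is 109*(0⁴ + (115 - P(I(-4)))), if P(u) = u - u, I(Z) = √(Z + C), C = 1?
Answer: 12535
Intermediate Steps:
I(Z) = √(1 + Z) (I(Z) = √(Z + 1) = √(1 + Z))
P(u) = 0
109*(0⁴ + (115 - P(I(-4)))) = 109*(0⁴ + (115 - 1*0)) = 109*(0 + (115 + 0)) = 109*(0 + 115) = 109*115 = 12535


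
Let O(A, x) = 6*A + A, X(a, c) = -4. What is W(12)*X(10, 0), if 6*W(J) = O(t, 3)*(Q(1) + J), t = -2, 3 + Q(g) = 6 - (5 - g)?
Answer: 308/3 ≈ 102.67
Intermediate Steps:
Q(g) = -2 + g (Q(g) = -3 + (6 - (5 - g)) = -3 + (6 + (-5 + g)) = -3 + (1 + g) = -2 + g)
O(A, x) = 7*A
W(J) = 7/3 - 7*J/3 (W(J) = ((7*(-2))*((-2 + 1) + J))/6 = (-14*(-1 + J))/6 = (14 - 14*J)/6 = 7/3 - 7*J/3)
W(12)*X(10, 0) = (7/3 - 7/3*12)*(-4) = (7/3 - 28)*(-4) = -77/3*(-4) = 308/3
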